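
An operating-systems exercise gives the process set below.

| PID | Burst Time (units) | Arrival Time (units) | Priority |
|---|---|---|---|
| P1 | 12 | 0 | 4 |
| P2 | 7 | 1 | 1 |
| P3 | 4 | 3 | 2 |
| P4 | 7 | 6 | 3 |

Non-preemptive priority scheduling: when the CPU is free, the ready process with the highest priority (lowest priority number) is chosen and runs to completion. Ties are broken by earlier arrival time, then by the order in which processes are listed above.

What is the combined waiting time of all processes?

Gantt: | P1 0-12 | P2 12-19 | P3 19-23 | P4 23-30 |
Completion: P1=12  P2=19  P3=23  P4=30
Waiting = turnaround − burst: P1=0, P2=11, P3=16, P4=17
Total waiting = 0 + 11 + 16 + 17 = 44

44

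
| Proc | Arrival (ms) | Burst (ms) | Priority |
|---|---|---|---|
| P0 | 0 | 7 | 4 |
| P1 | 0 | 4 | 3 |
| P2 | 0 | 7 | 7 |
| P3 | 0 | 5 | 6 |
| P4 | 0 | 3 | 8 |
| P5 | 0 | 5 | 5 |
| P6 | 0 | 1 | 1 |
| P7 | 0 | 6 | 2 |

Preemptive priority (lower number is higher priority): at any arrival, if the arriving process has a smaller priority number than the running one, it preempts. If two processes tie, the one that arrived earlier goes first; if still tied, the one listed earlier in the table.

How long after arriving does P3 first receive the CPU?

23

Gantt: | P6 0-1 | P7 1-7 | P1 7-11 | P0 11-18 | P5 18-23 | P3 23-28 | P2 28-35 | P4 35-38 |
Completion: P0=18  P1=11  P2=35  P3=28  P4=38  P5=23  P6=1  P7=7
Response(P3) = first start − arrival = 23 − 0 = 23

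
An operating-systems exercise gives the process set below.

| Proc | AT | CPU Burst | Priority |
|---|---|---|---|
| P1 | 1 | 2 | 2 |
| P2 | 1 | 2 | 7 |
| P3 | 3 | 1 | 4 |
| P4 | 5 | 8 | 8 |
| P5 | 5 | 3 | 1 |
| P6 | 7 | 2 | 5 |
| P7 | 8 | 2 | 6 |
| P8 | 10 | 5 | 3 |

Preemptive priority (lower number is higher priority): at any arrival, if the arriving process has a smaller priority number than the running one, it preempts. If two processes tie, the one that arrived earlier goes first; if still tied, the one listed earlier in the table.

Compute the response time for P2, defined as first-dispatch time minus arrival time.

Timeline: | idle 0-1 | P1 1-3 | P3 3-4 | P2 4-5 | P5 5-8 | P6 8-10 | P8 10-15 | P7 15-17 | P2 17-18 | P4 18-26 |
Completion: P1=3  P2=18  P3=4  P4=26  P5=8  P6=10  P7=17  P8=15
Turnaround (C−A): P1=2  P2=17  P3=1  P4=21  P5=3  P6=3  P7=9  P8=5
Response(P2) = first start − arrival = 4 − 1 = 3

3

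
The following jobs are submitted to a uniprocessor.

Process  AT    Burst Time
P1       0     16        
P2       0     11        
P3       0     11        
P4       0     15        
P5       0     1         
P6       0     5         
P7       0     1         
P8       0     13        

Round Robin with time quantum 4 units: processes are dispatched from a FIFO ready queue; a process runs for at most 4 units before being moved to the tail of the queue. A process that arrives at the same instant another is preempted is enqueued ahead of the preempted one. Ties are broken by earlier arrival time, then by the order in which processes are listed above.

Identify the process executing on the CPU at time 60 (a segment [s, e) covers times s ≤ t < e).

P4

Timeline: | P1 0-4 | P2 4-8 | P3 8-12 | P4 12-16 | P5 16-17 | P6 17-21 | P7 21-22 | P8 22-26 | P1 26-30 | P2 30-34 | P3 34-38 | P4 38-42 | P6 42-43 | P8 43-47 | P1 47-51 | P2 51-54 | P3 54-57 | P4 57-61 | P8 61-65 | P1 65-69 | P4 69-72 | P8 72-73 |
Completion: P1=69  P2=54  P3=57  P4=72  P5=17  P6=43  P7=22  P8=73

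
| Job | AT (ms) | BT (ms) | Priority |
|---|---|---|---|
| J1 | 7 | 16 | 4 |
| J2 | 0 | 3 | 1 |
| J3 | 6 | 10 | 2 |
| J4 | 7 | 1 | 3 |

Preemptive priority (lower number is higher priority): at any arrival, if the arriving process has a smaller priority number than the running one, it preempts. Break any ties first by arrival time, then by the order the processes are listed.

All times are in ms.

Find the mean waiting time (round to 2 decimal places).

Schedule: | J2 0-3 | idle 3-6 | J3 6-16 | J4 16-17 | J1 17-33 |
Completion: J1=33  J2=3  J3=16  J4=17
Waiting times: J1=10, J2=0, J3=0, J4=9
Average waiting = (10+0+0+9) / 4 = 19/4 = 4.75

4.75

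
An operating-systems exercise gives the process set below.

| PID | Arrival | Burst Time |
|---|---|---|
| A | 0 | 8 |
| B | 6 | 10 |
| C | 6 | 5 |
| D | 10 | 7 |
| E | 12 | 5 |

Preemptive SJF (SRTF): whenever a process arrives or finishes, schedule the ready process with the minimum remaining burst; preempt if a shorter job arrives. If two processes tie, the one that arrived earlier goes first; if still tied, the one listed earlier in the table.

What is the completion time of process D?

Schedule: | A 0-8 | C 8-13 | E 13-18 | D 18-25 | B 25-35 |
Completion: A=8  B=35  C=13  D=25  E=18
Turnaround (C−A): A=8  B=29  C=7  D=15  E=6

25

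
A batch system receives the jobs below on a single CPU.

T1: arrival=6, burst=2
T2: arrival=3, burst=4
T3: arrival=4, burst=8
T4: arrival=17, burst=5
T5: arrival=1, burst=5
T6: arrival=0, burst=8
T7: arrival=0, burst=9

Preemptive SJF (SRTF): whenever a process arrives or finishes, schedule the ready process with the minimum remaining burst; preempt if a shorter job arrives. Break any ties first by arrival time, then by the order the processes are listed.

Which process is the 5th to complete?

Timeline: | T6 0-1 | T5 1-6 | T1 6-8 | T2 8-12 | T6 12-19 | T4 19-24 | T3 24-32 | T7 32-41 |
Completion: T1=8  T2=12  T3=32  T4=24  T5=6  T6=19  T7=41
Finish order: T5 → T1 → T2 → T6 → T4 → T3 → T7

T4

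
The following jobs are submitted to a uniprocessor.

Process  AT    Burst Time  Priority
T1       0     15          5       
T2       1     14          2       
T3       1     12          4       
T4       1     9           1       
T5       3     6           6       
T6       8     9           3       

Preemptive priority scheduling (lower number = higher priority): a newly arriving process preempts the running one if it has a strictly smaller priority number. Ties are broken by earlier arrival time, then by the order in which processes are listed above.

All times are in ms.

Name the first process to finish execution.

Schedule: | T1 0-1 | T4 1-10 | T2 10-24 | T6 24-33 | T3 33-45 | T1 45-59 | T5 59-65 |
Completion: T1=59  T2=24  T3=45  T4=10  T5=65  T6=33
Turnaround (C−A): T1=59  T2=23  T3=44  T4=9  T5=62  T6=25
Finish order: T4 → T2 → T6 → T3 → T1 → T5

T4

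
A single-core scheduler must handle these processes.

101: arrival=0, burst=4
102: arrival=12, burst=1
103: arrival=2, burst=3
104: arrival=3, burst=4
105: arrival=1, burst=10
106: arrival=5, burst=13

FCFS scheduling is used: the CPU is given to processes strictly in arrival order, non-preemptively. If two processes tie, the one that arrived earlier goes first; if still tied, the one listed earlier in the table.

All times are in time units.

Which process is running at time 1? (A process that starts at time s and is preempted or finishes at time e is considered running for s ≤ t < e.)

Timeline: | 101 0-4 | 105 4-14 | 103 14-17 | 104 17-21 | 106 21-34 | 102 34-35 |
Completion: 101=4  102=35  103=17  104=21  105=14  106=34
Turnaround (C−A): 101=4  102=23  103=15  104=18  105=13  106=29

101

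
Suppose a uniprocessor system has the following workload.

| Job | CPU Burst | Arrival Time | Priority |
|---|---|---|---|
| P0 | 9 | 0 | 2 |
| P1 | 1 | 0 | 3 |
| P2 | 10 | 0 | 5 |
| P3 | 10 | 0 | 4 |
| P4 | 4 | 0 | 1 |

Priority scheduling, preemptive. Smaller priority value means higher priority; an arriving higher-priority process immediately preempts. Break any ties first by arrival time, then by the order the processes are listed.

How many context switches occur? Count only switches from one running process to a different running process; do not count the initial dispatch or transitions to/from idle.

4

Timeline: | P4 0-4 | P0 4-13 | P1 13-14 | P3 14-24 | P2 24-34 |
Completion: P0=13  P1=14  P2=34  P3=24  P4=4
Turnaround (C−A): P0=13  P1=14  P2=34  P3=24  P4=4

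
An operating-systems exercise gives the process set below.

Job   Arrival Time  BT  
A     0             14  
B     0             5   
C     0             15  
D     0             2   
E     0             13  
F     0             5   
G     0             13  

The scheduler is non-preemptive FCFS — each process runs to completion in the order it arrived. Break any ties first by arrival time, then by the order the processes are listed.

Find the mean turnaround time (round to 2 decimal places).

39.00

Schedule: | A 0-14 | B 14-19 | C 19-34 | D 34-36 | E 36-49 | F 49-54 | G 54-67 |
Completion: A=14  B=19  C=34  D=36  E=49  F=54  G=67
Turnaround (C−A): A=14  B=19  C=34  D=36  E=49  F=54  G=67
Turnaround times: A=14, B=19, C=34, D=36, E=49, F=54, G=67
Average turnaround = (14+19+34+36+49+54+67) / 7 = 273/7 = 39.00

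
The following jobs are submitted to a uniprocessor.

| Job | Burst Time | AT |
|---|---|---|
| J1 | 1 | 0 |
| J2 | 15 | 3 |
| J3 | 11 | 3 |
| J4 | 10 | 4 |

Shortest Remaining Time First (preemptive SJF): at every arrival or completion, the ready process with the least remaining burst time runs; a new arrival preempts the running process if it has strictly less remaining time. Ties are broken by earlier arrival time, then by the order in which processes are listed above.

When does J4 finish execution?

24

Schedule: | J1 0-1 | idle 1-3 | J3 3-14 | J4 14-24 | J2 24-39 |
Completion: J1=1  J2=39  J3=14  J4=24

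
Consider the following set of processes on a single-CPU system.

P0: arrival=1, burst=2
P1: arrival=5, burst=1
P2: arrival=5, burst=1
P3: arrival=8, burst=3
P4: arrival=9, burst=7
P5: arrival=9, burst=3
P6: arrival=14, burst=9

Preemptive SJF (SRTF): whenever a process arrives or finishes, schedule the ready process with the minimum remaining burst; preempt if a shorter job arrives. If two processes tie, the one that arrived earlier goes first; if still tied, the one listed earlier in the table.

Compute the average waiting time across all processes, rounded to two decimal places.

2.14

Gantt: | idle 0-1 | P0 1-3 | idle 3-5 | P1 5-6 | P2 6-7 | idle 7-8 | P3 8-11 | P5 11-14 | P4 14-21 | P6 21-30 |
Completion: P0=3  P1=6  P2=7  P3=11  P4=21  P5=14  P6=30
Waiting times: P0=0, P1=0, P2=1, P3=0, P4=5, P5=2, P6=7
Average waiting = (0+0+1+0+5+2+7) / 7 = 15/7 = 2.14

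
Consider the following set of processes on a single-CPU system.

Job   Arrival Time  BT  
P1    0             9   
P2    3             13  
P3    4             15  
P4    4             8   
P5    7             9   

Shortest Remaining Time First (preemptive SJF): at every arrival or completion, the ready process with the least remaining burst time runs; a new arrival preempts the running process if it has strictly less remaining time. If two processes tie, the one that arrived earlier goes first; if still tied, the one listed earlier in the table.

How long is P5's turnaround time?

19

Schedule: | P1 0-9 | P4 9-17 | P5 17-26 | P2 26-39 | P3 39-54 |
Completion: P1=9  P2=39  P3=54  P4=17  P5=26
Turnaround (C−A): P1=9  P2=36  P3=50  P4=13  P5=19
Turnaround(P5) = completion − arrival = 26 − 7 = 19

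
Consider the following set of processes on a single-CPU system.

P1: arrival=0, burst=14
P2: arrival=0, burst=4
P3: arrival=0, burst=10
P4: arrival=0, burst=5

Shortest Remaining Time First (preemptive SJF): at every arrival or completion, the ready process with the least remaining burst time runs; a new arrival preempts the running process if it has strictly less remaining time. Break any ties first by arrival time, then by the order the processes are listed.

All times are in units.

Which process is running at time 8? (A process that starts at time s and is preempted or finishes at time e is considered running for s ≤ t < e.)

P4

Timeline: | P2 0-4 | P4 4-9 | P3 9-19 | P1 19-33 |
Completion: P1=33  P2=4  P3=19  P4=9
Turnaround (C−A): P1=33  P2=4  P3=19  P4=9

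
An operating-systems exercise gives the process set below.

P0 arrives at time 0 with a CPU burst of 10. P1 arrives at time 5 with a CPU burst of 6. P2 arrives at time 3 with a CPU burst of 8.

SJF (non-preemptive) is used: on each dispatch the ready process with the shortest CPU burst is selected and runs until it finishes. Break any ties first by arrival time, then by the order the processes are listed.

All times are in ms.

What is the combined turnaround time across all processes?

42

Timeline: | P0 0-10 | P1 10-16 | P2 16-24 |
Completion: P0=10  P1=16  P2=24
Turnaround (C−A): P0=10  P1=11  P2=21
Turnaround = completion − arrival: P0=10, P1=11, P2=21
Total turnaround = 10 + 11 + 21 = 42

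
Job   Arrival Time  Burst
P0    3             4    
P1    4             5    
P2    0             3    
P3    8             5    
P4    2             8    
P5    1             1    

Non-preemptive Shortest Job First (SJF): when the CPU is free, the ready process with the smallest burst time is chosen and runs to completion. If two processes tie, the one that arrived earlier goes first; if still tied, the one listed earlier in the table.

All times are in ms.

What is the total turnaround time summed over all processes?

54

Timeline: | P2 0-3 | P5 3-4 | P0 4-8 | P1 8-13 | P3 13-18 | P4 18-26 |
Completion: P0=8  P1=13  P2=3  P3=18  P4=26  P5=4
Turnaround = completion − arrival: P0=5, P1=9, P2=3, P3=10, P4=24, P5=3
Total turnaround = 5 + 9 + 3 + 10 + 24 + 3 = 54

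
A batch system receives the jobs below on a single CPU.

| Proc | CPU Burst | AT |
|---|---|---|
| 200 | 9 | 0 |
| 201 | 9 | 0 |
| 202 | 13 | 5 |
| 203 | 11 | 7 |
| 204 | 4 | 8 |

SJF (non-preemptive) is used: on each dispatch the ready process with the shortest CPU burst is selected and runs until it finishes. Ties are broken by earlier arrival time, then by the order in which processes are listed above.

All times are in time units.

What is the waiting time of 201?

Schedule: | 200 0-9 | 204 9-13 | 201 13-22 | 203 22-33 | 202 33-46 |
Completion: 200=9  201=22  202=46  203=33  204=13
Turnaround (C−A): 200=9  201=22  202=41  203=26  204=5
Waiting(201) = turnaround − burst = 22 − 9 = 13

13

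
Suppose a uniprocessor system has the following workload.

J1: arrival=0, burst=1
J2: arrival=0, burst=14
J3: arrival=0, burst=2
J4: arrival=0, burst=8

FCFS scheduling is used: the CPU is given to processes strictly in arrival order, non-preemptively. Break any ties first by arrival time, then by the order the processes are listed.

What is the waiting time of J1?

Timeline: | J1 0-1 | J2 1-15 | J3 15-17 | J4 17-25 |
Completion: J1=1  J2=15  J3=17  J4=25
Turnaround (C−A): J1=1  J2=15  J3=17  J4=25
Waiting(J1) = turnaround − burst = 1 − 1 = 0

0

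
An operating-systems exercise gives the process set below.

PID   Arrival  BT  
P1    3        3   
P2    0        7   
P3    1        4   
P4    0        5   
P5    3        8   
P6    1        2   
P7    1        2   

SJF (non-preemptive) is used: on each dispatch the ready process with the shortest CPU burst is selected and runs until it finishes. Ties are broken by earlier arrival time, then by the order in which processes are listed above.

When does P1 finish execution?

Schedule: | P4 0-5 | P6 5-7 | P7 7-9 | P1 9-12 | P3 12-16 | P2 16-23 | P5 23-31 |
Completion: P1=12  P2=23  P3=16  P4=5  P5=31  P6=7  P7=9
Turnaround (C−A): P1=9  P2=23  P3=15  P4=5  P5=28  P6=6  P7=8

12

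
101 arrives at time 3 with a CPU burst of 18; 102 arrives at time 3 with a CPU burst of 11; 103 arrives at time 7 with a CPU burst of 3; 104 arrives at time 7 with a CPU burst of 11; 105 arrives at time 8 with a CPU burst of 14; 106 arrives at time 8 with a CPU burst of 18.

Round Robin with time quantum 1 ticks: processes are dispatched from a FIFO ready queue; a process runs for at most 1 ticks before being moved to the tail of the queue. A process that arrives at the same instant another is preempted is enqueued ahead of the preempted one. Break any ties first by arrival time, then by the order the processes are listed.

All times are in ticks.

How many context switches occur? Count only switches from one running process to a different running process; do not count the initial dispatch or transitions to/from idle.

Timeline: | idle 0-3 | 101 3-4 | 102 4-5 | 101 5-6 | 102 6-7 | 101 7-8 | 103 8-9 | 104 9-10 | 102 10-11 | 105 11-12 | 106 12-13 | 101 13-14 | 103 14-15 | 104 15-16 | 102 16-17 | 105 17-18 | 106 18-19 | 101 19-20 | 103 20-21 | 104 21-22 | 102 22-23 | 105 23-24 | 106 24-25 | 101 25-26 | 104 26-27 | 102 27-28 | 105 28-29 | 106 29-30 | 101 30-31 | 104 31-32 | 102 32-33 | 105 33-34 | 106 34-35 | 101 35-36 | 104 36-37 | 102 37-38 | 105 38-39 | 106 39-40 | 101 40-41 | 104 41-42 | 102 42-43 | 105 43-44 | 106 44-45 | 101 45-46 | 104 46-47 | 102 47-48 | 105 48-49 | 106 49-50 | 101 50-51 | 104 51-52 | 102 52-53 | 105 53-54 | 106 54-55 | 101 55-56 | 104 56-57 | 105 57-58 | 106 58-59 | 101 59-60 | 104 60-61 | 105 61-62 | 106 62-63 | 101 63-64 | 105 64-65 | 106 65-66 | 101 66-67 | 105 67-68 | 106 68-69 | 101 69-70 | 105 70-71 | 106 71-72 | 101 72-73 | 106 73-74 | 101 74-75 | 106 75-78 |
Completion: 101=75  102=53  103=21  104=61  105=71  106=78
Turnaround (C−A): 101=72  102=50  103=14  104=54  105=63  106=70

72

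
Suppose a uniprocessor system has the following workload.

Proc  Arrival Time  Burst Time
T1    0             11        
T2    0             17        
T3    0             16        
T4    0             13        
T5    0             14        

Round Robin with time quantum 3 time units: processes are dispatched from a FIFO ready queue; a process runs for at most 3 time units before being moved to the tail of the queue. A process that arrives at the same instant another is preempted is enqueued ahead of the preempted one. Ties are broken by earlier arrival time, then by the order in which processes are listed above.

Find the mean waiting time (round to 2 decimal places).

50.20

Timeline: | T1 0-3 | T2 3-6 | T3 6-9 | T4 9-12 | T5 12-15 | T1 15-18 | T2 18-21 | T3 21-24 | T4 24-27 | T5 27-30 | T1 30-33 | T2 33-36 | T3 36-39 | T4 39-42 | T5 42-45 | T1 45-47 | T2 47-50 | T3 50-53 | T4 53-56 | T5 56-59 | T2 59-62 | T3 62-65 | T4 65-66 | T5 66-68 | T2 68-70 | T3 70-71 |
Completion: T1=47  T2=70  T3=71  T4=66  T5=68
Turnaround (C−A): T1=47  T2=70  T3=71  T4=66  T5=68
Waiting times: T1=36, T2=53, T3=55, T4=53, T5=54
Average waiting = (36+53+55+53+54) / 5 = 251/5 = 50.20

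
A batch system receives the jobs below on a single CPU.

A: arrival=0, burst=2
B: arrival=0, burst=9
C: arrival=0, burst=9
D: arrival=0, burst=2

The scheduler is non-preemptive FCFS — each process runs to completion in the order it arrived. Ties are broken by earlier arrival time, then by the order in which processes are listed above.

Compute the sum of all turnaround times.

55

Schedule: | A 0-2 | B 2-11 | C 11-20 | D 20-22 |
Completion: A=2  B=11  C=20  D=22
Turnaround = completion − arrival: A=2, B=11, C=20, D=22
Total turnaround = 2 + 11 + 20 + 22 = 55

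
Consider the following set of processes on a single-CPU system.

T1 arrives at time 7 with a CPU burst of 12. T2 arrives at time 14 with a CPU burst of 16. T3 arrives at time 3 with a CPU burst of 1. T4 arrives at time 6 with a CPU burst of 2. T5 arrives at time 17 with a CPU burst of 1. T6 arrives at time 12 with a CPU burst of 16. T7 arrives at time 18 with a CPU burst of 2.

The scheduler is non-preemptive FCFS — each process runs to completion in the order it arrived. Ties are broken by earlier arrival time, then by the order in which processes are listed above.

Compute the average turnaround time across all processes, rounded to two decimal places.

21.57

Schedule: | idle 0-3 | T3 3-4 | idle 4-6 | T4 6-8 | T1 8-20 | T6 20-36 | T2 36-52 | T5 52-53 | T7 53-55 |
Completion: T1=20  T2=52  T3=4  T4=8  T5=53  T6=36  T7=55
Turnaround times: T1=13, T2=38, T3=1, T4=2, T5=36, T6=24, T7=37
Average turnaround = (13+38+1+2+36+24+37) / 7 = 151/7 = 21.57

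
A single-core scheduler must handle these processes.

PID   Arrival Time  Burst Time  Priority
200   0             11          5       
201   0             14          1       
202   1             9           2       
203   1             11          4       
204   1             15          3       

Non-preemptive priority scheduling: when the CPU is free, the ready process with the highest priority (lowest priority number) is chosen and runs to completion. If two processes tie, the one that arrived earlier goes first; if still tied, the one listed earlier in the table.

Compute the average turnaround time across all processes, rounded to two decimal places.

Timeline: | 201 0-14 | 202 14-23 | 204 23-38 | 203 38-49 | 200 49-60 |
Completion: 200=60  201=14  202=23  203=49  204=38
Turnaround (C−A): 200=60  201=14  202=22  203=48  204=37
Turnaround times: 200=60, 201=14, 202=22, 203=48, 204=37
Average turnaround = (60+14+22+48+37) / 5 = 181/5 = 36.20

36.20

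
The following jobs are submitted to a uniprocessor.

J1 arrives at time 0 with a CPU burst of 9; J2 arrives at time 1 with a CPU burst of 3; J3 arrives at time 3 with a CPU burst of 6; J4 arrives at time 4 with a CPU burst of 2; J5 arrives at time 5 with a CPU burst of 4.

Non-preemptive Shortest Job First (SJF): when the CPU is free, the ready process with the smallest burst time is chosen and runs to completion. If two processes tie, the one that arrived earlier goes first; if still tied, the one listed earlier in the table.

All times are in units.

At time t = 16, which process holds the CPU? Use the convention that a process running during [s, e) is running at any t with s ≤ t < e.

J5

Gantt: | J1 0-9 | J4 9-11 | J2 11-14 | J5 14-18 | J3 18-24 |
Completion: J1=9  J2=14  J3=24  J4=11  J5=18
Turnaround (C−A): J1=9  J2=13  J3=21  J4=7  J5=13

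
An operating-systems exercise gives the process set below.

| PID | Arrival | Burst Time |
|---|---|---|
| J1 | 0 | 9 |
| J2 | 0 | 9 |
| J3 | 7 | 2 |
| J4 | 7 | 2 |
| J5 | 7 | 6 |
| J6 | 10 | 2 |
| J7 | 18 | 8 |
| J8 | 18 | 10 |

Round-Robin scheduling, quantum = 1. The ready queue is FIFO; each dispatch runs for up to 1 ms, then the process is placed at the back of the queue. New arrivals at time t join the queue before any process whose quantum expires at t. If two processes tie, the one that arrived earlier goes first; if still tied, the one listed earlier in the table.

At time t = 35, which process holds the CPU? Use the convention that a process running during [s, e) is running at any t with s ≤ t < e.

J5

Gantt: | J1 0-1 | J2 1-2 | J1 2-3 | J2 3-4 | J1 4-5 | J2 5-6 | J1 6-7 | J2 7-8 | J3 8-9 | J4 9-10 | J5 10-11 | J1 11-12 | J2 12-13 | J3 13-14 | J6 14-15 | J4 15-16 | J5 16-17 | J1 17-18 | J2 18-19 | J6 19-20 | J5 20-21 | J7 21-22 | J8 22-23 | J1 23-24 | J2 24-25 | J5 25-26 | J7 26-27 | J8 27-28 | J1 28-29 | J2 29-30 | J5 30-31 | J7 31-32 | J8 32-33 | J1 33-34 | J2 34-35 | J5 35-36 | J7 36-37 | J8 37-38 | J7 38-39 | J8 39-40 | J7 40-41 | J8 41-42 | J7 42-43 | J8 43-44 | J7 44-45 | J8 45-48 |
Completion: J1=34  J2=35  J3=14  J4=16  J5=36  J6=20  J7=45  J8=48
Turnaround (C−A): J1=34  J2=35  J3=7  J4=9  J5=29  J6=10  J7=27  J8=30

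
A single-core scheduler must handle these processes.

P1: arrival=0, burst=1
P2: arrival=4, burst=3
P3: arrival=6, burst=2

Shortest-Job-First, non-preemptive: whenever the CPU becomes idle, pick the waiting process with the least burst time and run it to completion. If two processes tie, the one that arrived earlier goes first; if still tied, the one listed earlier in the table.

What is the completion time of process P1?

Gantt: | P1 0-1 | idle 1-4 | P2 4-7 | P3 7-9 |
Completion: P1=1  P2=7  P3=9
Turnaround (C−A): P1=1  P2=3  P3=3

1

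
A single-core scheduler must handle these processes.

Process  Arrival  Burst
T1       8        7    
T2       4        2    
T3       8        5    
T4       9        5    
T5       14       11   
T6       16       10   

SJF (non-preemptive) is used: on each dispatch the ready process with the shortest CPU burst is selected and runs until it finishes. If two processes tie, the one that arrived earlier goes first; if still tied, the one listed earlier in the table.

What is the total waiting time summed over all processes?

44

Schedule: | idle 0-4 | T2 4-6 | idle 6-8 | T3 8-13 | T4 13-18 | T1 18-25 | T6 25-35 | T5 35-46 |
Completion: T1=25  T2=6  T3=13  T4=18  T5=46  T6=35
Waiting = turnaround − burst: T1=10, T2=0, T3=0, T4=4, T5=21, T6=9
Total waiting = 10 + 0 + 0 + 4 + 21 + 9 = 44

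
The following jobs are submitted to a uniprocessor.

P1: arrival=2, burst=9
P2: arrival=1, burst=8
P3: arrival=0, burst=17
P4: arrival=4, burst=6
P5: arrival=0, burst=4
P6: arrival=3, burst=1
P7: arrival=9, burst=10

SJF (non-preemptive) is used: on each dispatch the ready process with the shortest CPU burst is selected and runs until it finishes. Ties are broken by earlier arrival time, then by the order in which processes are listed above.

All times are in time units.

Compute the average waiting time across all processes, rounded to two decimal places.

Schedule: | P5 0-4 | P6 4-5 | P4 5-11 | P2 11-19 | P1 19-28 | P7 28-38 | P3 38-55 |
Completion: P1=28  P2=19  P3=55  P4=11  P5=4  P6=5  P7=38
Turnaround (C−A): P1=26  P2=18  P3=55  P4=7  P5=4  P6=2  P7=29
Waiting times: P1=17, P2=10, P3=38, P4=1, P5=0, P6=1, P7=19
Average waiting = (17+10+38+1+0+1+19) / 7 = 86/7 = 12.29

12.29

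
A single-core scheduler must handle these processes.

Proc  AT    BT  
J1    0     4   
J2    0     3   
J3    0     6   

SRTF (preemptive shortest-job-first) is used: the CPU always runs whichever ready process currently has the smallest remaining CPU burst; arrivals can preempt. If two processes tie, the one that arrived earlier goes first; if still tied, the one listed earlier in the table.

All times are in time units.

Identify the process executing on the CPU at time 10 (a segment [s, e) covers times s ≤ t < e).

Timeline: | J2 0-3 | J1 3-7 | J3 7-13 |
Completion: J1=7  J2=3  J3=13

J3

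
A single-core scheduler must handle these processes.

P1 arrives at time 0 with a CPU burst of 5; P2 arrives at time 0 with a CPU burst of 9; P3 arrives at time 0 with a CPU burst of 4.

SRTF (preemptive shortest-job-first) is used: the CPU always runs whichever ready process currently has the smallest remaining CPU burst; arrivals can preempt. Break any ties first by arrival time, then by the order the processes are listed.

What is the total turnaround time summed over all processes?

Schedule: | P3 0-4 | P1 4-9 | P2 9-18 |
Completion: P1=9  P2=18  P3=4
Turnaround (C−A): P1=9  P2=18  P3=4
Turnaround = completion − arrival: P1=9, P2=18, P3=4
Total turnaround = 9 + 18 + 4 = 31

31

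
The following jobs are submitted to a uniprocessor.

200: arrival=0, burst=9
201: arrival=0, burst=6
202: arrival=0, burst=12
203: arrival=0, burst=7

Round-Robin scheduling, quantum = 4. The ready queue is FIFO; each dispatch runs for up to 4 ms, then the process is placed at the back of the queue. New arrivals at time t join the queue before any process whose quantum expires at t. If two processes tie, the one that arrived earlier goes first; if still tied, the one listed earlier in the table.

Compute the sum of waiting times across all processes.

Schedule: | 200 0-4 | 201 4-8 | 202 8-12 | 203 12-16 | 200 16-20 | 201 20-22 | 202 22-26 | 203 26-29 | 200 29-30 | 202 30-34 |
Completion: 200=30  201=22  202=34  203=29
Turnaround (C−A): 200=30  201=22  202=34  203=29
Waiting = turnaround − burst: 200=21, 201=16, 202=22, 203=22
Total waiting = 21 + 16 + 22 + 22 = 81

81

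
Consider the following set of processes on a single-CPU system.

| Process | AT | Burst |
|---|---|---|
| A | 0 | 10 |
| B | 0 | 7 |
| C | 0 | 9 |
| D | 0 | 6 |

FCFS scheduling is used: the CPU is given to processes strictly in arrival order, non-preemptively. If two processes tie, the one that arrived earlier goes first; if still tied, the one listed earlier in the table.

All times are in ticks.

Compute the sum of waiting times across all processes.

53

Timeline: | A 0-10 | B 10-17 | C 17-26 | D 26-32 |
Completion: A=10  B=17  C=26  D=32
Turnaround (C−A): A=10  B=17  C=26  D=32
Waiting = turnaround − burst: A=0, B=10, C=17, D=26
Total waiting = 0 + 10 + 17 + 26 = 53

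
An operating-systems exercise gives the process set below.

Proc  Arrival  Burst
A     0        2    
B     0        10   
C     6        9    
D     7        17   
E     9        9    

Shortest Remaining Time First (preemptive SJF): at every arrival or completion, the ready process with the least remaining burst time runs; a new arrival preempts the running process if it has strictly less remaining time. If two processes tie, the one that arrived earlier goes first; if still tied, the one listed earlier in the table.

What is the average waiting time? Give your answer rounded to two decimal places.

Gantt: | A 0-2 | B 2-12 | C 12-21 | E 21-30 | D 30-47 |
Completion: A=2  B=12  C=21  D=47  E=30
Waiting times: A=0, B=2, C=6, D=23, E=12
Average waiting = (0+2+6+23+12) / 5 = 43/5 = 8.60

8.60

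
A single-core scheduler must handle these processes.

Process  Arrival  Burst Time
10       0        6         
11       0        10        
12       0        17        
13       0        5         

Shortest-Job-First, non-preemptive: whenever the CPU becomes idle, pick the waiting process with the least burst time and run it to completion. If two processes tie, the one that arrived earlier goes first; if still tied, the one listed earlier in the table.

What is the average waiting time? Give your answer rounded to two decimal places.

9.25

Schedule: | 13 0-5 | 10 5-11 | 11 11-21 | 12 21-38 |
Completion: 10=11  11=21  12=38  13=5
Turnaround (C−A): 10=11  11=21  12=38  13=5
Waiting times: 10=5, 11=11, 12=21, 13=0
Average waiting = (5+11+21+0) / 4 = 37/4 = 9.25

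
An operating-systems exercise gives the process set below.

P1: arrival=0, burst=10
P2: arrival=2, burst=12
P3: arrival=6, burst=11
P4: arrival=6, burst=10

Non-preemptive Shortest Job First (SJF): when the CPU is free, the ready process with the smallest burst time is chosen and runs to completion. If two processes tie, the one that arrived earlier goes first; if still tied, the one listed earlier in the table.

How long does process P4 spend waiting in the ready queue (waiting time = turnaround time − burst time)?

4

Timeline: | P1 0-10 | P4 10-20 | P3 20-31 | P2 31-43 |
Completion: P1=10  P2=43  P3=31  P4=20
Turnaround (C−A): P1=10  P2=41  P3=25  P4=14
Waiting(P4) = turnaround − burst = 14 − 10 = 4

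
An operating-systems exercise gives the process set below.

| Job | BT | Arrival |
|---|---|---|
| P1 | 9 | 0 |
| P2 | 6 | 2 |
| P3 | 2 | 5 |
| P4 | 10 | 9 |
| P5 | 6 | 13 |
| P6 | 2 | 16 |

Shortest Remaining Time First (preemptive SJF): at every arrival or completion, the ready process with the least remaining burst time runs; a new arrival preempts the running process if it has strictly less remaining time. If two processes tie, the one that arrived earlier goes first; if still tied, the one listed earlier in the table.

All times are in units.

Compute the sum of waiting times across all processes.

33

Schedule: | P1 0-2 | P2 2-5 | P3 5-7 | P2 7-10 | P1 10-17 | P6 17-19 | P5 19-25 | P4 25-35 |
Completion: P1=17  P2=10  P3=7  P4=35  P5=25  P6=19
Waiting = turnaround − burst: P1=8, P2=2, P3=0, P4=16, P5=6, P6=1
Total waiting = 8 + 2 + 0 + 16 + 6 + 1 = 33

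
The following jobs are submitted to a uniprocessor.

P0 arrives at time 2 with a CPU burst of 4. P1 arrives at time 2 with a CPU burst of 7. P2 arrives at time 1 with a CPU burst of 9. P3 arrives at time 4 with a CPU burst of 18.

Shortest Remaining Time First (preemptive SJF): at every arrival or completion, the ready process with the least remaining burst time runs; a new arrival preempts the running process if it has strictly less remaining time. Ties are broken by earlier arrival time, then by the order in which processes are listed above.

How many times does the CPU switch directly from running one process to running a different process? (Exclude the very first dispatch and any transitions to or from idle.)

4

Schedule: | idle 0-1 | P2 1-2 | P0 2-6 | P1 6-13 | P2 13-21 | P3 21-39 |
Completion: P0=6  P1=13  P2=21  P3=39
Turnaround (C−A): P0=4  P1=11  P2=20  P3=35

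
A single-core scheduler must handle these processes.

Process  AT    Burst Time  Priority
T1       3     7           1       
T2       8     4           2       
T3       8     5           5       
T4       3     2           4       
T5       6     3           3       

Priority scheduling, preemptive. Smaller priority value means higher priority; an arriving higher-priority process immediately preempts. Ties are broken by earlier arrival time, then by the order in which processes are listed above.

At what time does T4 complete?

19

Gantt: | idle 0-3 | T1 3-10 | T2 10-14 | T5 14-17 | T4 17-19 | T3 19-24 |
Completion: T1=10  T2=14  T3=24  T4=19  T5=17
Turnaround (C−A): T1=7  T2=6  T3=16  T4=16  T5=11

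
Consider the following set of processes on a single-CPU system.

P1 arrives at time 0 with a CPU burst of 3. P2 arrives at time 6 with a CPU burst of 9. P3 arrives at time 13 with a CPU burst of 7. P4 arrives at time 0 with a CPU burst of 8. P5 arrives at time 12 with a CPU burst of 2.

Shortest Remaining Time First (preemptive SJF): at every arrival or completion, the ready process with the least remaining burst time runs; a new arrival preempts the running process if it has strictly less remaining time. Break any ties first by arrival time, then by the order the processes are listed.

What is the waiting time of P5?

0

Timeline: | P1 0-3 | P4 3-11 | P2 11-12 | P5 12-14 | P3 14-21 | P2 21-29 |
Completion: P1=3  P2=29  P3=21  P4=11  P5=14
Waiting(P5) = turnaround − burst = 2 − 2 = 0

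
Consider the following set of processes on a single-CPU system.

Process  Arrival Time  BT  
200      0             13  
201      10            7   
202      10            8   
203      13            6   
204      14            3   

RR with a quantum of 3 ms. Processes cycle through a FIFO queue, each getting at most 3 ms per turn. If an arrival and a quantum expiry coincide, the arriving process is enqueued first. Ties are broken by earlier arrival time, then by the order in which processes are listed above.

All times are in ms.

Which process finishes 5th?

202

Gantt: | 200 0-12 | 201 12-15 | 202 15-18 | 200 18-19 | 203 19-22 | 204 22-25 | 201 25-28 | 202 28-31 | 203 31-34 | 201 34-35 | 202 35-37 |
Completion: 200=19  201=35  202=37  203=34  204=25
Turnaround (C−A): 200=19  201=25  202=27  203=21  204=11
Finish order: 200 → 204 → 203 → 201 → 202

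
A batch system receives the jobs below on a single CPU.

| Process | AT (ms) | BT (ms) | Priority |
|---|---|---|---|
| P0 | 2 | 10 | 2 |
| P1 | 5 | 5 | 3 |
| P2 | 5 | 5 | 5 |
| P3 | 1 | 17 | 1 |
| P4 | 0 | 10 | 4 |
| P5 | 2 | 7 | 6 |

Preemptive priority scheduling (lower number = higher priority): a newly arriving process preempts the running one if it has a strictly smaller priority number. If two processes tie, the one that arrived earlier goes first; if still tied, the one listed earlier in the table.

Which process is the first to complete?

P3

Gantt: | P4 0-1 | P3 1-18 | P0 18-28 | P1 28-33 | P4 33-42 | P2 42-47 | P5 47-54 |
Completion: P0=28  P1=33  P2=47  P3=18  P4=42  P5=54
Turnaround (C−A): P0=26  P1=28  P2=42  P3=17  P4=42  P5=52
Finish order: P3 → P0 → P1 → P4 → P2 → P5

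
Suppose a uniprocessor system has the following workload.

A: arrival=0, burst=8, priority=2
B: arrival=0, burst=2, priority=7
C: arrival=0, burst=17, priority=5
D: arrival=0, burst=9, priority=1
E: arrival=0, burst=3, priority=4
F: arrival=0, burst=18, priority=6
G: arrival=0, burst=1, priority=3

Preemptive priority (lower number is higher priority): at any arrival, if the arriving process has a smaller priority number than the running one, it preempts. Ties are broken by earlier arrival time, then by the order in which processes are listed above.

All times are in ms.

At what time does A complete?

17

Gantt: | D 0-9 | A 9-17 | G 17-18 | E 18-21 | C 21-38 | F 38-56 | B 56-58 |
Completion: A=17  B=58  C=38  D=9  E=21  F=56  G=18
Turnaround (C−A): A=17  B=58  C=38  D=9  E=21  F=56  G=18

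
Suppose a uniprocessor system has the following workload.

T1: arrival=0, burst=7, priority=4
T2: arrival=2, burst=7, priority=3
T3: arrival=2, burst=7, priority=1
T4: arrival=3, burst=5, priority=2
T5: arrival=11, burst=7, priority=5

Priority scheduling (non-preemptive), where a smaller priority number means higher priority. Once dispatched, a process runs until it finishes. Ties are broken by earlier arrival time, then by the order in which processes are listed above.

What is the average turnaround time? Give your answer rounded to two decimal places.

Schedule: | T1 0-7 | T3 7-14 | T4 14-19 | T2 19-26 | T5 26-33 |
Completion: T1=7  T2=26  T3=14  T4=19  T5=33
Turnaround times: T1=7, T2=24, T3=12, T4=16, T5=22
Average turnaround = (7+24+12+16+22) / 5 = 81/5 = 16.20

16.20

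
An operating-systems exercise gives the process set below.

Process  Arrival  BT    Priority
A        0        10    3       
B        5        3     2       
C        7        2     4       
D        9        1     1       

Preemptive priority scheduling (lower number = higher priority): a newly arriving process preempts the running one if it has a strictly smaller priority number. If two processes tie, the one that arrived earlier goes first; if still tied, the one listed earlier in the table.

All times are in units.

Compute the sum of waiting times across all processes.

Timeline: | A 0-5 | B 5-8 | A 8-9 | D 9-10 | A 10-14 | C 14-16 |
Completion: A=14  B=8  C=16  D=10
Turnaround (C−A): A=14  B=3  C=9  D=1
Waiting = turnaround − burst: A=4, B=0, C=7, D=0
Total waiting = 4 + 0 + 7 + 0 = 11

11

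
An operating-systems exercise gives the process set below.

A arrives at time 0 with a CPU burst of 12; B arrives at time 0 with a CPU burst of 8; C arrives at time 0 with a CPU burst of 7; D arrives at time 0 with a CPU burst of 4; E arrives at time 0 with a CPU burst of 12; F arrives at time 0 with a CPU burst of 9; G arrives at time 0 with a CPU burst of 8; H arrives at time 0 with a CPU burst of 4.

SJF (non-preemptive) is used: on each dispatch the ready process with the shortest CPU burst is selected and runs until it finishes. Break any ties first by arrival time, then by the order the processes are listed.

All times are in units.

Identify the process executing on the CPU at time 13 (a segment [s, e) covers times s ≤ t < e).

C

Gantt: | D 0-4 | H 4-8 | C 8-15 | B 15-23 | G 23-31 | F 31-40 | A 40-52 | E 52-64 |
Completion: A=52  B=23  C=15  D=4  E=64  F=40  G=31  H=8
Turnaround (C−A): A=52  B=23  C=15  D=4  E=64  F=40  G=31  H=8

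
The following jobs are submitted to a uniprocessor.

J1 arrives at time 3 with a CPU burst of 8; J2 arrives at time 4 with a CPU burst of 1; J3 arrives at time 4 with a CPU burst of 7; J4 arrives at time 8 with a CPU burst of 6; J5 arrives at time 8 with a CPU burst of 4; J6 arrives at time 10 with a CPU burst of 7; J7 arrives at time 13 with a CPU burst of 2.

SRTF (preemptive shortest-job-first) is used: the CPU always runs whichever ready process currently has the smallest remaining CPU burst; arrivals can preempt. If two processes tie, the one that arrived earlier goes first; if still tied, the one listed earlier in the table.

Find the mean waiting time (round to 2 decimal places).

8.29

Timeline: | idle 0-3 | J1 3-4 | J2 4-5 | J1 5-12 | J5 12-13 | J7 13-15 | J5 15-18 | J4 18-24 | J3 24-31 | J6 31-38 |
Completion: J1=12  J2=5  J3=31  J4=24  J5=18  J6=38  J7=15
Turnaround (C−A): J1=9  J2=1  J3=27  J4=16  J5=10  J6=28  J7=2
Waiting times: J1=1, J2=0, J3=20, J4=10, J5=6, J6=21, J7=0
Average waiting = (1+0+20+10+6+21+0) / 7 = 58/7 = 8.29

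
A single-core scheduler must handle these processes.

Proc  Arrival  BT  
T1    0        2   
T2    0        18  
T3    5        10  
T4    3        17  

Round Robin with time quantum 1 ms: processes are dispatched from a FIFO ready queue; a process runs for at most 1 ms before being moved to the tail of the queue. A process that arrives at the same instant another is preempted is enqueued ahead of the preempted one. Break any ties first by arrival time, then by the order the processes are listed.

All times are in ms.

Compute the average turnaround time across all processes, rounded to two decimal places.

Schedule: | T1 0-1 | T2 1-2 | T1 2-3 | T2 3-4 | T4 4-5 | T2 5-6 | T3 6-7 | T4 7-8 | T2 8-9 | T3 9-10 | T4 10-11 | T2 11-12 | T3 12-13 | T4 13-14 | T2 14-15 | T3 15-16 | T4 16-17 | T2 17-18 | T3 18-19 | T4 19-20 | T2 20-21 | T3 21-22 | T4 22-23 | T2 23-24 | T3 24-25 | T4 25-26 | T2 26-27 | T3 27-28 | T4 28-29 | T2 29-30 | T3 30-31 | T4 31-32 | T2 32-33 | T3 33-34 | T4 34-35 | T2 35-36 | T4 36-37 | T2 37-38 | T4 38-39 | T2 39-40 | T4 40-41 | T2 41-42 | T4 42-43 | T2 43-44 | T4 44-45 | T2 45-46 | T4 46-47 |
Completion: T1=3  T2=46  T3=34  T4=47
Turnaround (C−A): T1=3  T2=46  T3=29  T4=44
Turnaround times: T1=3, T2=46, T3=29, T4=44
Average turnaround = (3+46+29+44) / 4 = 122/4 = 30.50

30.50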